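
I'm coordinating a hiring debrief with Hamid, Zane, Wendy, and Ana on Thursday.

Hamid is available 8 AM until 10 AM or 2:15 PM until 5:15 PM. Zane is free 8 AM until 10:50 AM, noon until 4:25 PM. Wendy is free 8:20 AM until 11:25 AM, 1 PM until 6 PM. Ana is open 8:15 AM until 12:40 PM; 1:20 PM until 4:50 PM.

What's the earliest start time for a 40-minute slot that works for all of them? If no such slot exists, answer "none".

08:20

Hamid ∩ Zane: 08:00-10:00, 14:15-16:25.
Hamid ∩ Zane ∩ Wendy: 08:20-10:00, 14:15-16:25.
Hamid ∩ Zane ∩ Wendy ∩ Ana: 08:20-10:00, 14:15-16:25.
The first common window of at least 40 minutes is 08:20-10:00, so the earliest start is 08:20.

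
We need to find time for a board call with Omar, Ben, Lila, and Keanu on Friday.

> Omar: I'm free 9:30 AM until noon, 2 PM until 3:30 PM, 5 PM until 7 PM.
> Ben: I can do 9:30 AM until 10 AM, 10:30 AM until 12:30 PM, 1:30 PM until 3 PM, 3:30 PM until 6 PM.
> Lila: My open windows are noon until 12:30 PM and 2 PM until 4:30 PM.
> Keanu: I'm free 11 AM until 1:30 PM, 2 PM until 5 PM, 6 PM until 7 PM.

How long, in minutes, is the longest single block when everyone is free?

Omar ∩ Ben: 09:30-10:00, 10:30-12:00, 14:00-15:00, 17:00-18:00.
Omar ∩ Ben ∩ Lila: 14:00-15:00.
Omar ∩ Ben ∩ Lila ∩ Keanu: 14:00-15:00.
Those are the intersection windows.
The longest is 14:00-15:00 at 60 minutes.

60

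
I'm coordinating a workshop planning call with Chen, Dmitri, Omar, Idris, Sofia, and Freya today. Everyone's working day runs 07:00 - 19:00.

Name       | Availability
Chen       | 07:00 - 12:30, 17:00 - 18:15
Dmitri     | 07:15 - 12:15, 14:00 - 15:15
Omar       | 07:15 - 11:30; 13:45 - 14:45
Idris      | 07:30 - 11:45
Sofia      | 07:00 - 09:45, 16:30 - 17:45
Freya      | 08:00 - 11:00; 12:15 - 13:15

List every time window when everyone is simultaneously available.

Chen ∩ Dmitri: 07:15-12:15.
Chen ∩ Dmitri ∩ Omar: 07:15-11:30.
Chen ∩ Dmitri ∩ Omar ∩ Idris: 07:30-11:30.
Chen ∩ Dmitri ∩ Omar ∩ Idris ∩ Sofia: 07:30-09:45.
Chen ∩ Dmitri ∩ Omar ∩ Idris ∩ Sofia ∩ Freya: 08:00-09:45.

08:00-09:45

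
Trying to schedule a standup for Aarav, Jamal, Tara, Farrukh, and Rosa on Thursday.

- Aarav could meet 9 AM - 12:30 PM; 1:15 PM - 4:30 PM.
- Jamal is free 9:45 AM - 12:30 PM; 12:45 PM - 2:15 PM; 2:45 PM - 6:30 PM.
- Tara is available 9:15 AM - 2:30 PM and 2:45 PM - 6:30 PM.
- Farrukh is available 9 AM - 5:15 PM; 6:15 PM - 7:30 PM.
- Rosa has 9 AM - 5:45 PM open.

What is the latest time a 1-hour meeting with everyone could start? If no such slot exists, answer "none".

15:30

Aarav ∩ Jamal: 09:45-12:30, 13:15-14:15, 14:45-16:30.
Aarav ∩ Jamal ∩ Tara: 09:45-12:30, 13:15-14:15, 14:45-16:30.
Aarav ∩ Jamal ∩ Tara ∩ Farrukh: 09:45-12:30, 13:15-14:15, 14:45-16:30.
Aarav ∩ Jamal ∩ Tara ∩ Farrukh ∩ Rosa: 09:45-12:30, 13:15-14:15, 14:45-16:30.
The last common window of at least 60 minutes is 14:45-16:30; a 60-minute meeting can start as late as 15:30 and still end by 16:30.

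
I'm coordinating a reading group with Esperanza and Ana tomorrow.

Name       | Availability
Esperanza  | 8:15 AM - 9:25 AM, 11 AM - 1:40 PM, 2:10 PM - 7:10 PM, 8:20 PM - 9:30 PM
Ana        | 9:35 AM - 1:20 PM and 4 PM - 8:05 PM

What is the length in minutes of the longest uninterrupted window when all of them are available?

190

Esperanza ∩ Ana: 11:00-13:20, 16:00-19:10.
The longest is 16:00-19:10 at 190 minutes.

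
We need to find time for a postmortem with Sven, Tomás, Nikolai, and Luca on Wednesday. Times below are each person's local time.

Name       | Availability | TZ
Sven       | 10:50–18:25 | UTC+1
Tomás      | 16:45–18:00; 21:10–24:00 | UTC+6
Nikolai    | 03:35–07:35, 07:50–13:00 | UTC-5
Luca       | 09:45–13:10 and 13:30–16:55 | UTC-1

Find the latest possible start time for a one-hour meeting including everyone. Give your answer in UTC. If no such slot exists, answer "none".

Sven in UTC: 09:50-17:25 (subtract 1h to convert from UTC+1).
Tomás in UTC: 10:45-12:00, 15:10-18:00 (subtract 6h to convert from UTC+6).
Nikolai in UTC: 08:35-12:35, 12:50-18:00 (add 5h to convert from UTC-5).
Luca in UTC: 10:45-14:10, 14:30-17:55 (add 1h to convert from UTC-1).
Sven ∩ Tomás: 10:45-12:00, 15:10-17:25.
Sven ∩ Tomás ∩ Nikolai: 10:45-12:00, 15:10-17:25.
Sven ∩ Tomás ∩ Nikolai ∩ Luca: 10:45-12:00, 15:10-17:25.
The last common window of at least 60 minutes is 15:10-17:25; a 60-minute meeting can start as late as 16:25 and still end by 17:25.

16:25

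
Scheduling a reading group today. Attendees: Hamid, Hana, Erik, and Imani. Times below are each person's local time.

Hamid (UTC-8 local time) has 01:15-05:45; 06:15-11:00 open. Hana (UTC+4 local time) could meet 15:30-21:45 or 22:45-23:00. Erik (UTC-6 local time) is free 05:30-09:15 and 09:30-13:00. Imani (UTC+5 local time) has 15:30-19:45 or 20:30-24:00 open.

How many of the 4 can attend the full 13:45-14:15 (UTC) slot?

Hamid in UTC: 09:15-13:45, 14:15-19:00 (add 8h to convert from UTC-8).
Hana in UTC: 11:30-17:45, 18:45-19:00 (subtract 4h to convert from UTC+4).
Erik in UTC: 11:30-15:15, 15:30-19:00 (add 6h to convert from UTC-6).
Imani in UTC: 10:30-14:45, 15:30-19:00 (subtract 5h to convert from UTC+5).
Hana, Erik, and Imani can make the full 13:45-14:15 slot — that's 3.

3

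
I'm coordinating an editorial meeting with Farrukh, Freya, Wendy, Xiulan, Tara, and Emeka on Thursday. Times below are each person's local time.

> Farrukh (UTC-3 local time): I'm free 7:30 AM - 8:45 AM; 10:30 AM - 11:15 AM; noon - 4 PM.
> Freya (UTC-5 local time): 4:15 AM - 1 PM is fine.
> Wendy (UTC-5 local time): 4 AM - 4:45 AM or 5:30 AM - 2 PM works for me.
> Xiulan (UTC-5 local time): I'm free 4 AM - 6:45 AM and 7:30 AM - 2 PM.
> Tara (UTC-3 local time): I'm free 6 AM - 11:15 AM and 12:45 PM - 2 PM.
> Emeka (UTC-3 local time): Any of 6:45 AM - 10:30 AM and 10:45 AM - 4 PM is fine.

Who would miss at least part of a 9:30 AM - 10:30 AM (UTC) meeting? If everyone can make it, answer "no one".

Emeka, Farrukh, Wendy

Farrukh in UTC: 10:30-11:45, 13:30-14:15, 15:00-19:00 (add 3h to convert from UTC-3).
Freya in UTC: 09:15-18:00 (add 5h to convert from UTC-5).
Wendy in UTC: 09:00-09:45, 10:30-19:00 (add 5h to convert from UTC-5).
Xiulan in UTC: 09:00-11:45, 12:30-19:00 (add 5h to convert from UTC-5).
Tara in UTC: 09:00-14:15, 15:45-17:00 (add 3h to convert from UTC-3).
Emeka in UTC: 09:45-13:30, 13:45-19:00 (add 3h to convert from UTC-3).
Farrukh: not fully free for 09:30-10:30. Freya: free for 09:30-10:30. Wendy: not fully free for 09:30-10:30. Xiulan: free for 09:30-10:30. Tara: free for 09:30-10:30. Emeka: not fully free for 09:30-10:30.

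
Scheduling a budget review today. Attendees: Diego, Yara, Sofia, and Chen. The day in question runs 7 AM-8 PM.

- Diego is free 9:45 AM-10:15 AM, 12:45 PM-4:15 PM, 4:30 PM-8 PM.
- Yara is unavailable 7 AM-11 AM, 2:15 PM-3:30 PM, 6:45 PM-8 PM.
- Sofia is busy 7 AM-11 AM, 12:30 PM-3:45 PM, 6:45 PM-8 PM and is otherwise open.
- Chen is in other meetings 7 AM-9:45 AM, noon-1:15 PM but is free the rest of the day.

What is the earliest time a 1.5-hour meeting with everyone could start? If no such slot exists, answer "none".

Diego free: 09:45-10:15, 12:45-16:15, 16:30-20:00.
Yara free: 11:00-14:15, 15:30-18:45 (invert busy blocks within the working day).
Sofia free: 11:00-12:30, 15:45-18:45 (invert busy blocks within the working day).
Chen free: 09:45-12:00, 13:15-20:00 (invert busy blocks within the working day).
Diego ∩ Yara: 12:45-14:15, 15:30-16:15, 16:30-18:45.
Diego ∩ Yara ∩ Sofia: 15:45-16:15, 16:30-18:45.
Diego ∩ Yara ∩ Sofia ∩ Chen: 15:45-16:15, 16:30-18:45.
Those are the intersection windows.
The first common window of at least 90 minutes is 16:30-18:45, so the earliest start is 16:30.

16:30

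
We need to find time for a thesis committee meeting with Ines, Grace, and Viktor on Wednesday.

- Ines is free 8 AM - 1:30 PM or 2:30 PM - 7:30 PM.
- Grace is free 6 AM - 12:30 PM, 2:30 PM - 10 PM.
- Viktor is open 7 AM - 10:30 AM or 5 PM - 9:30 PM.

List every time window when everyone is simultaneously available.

08:00-10:30, 17:00-19:30

Ines ∩ Grace: 08:00-12:30, 14:30-19:30.
Ines ∩ Grace ∩ Viktor: 08:00-10:30, 17:00-19:30.
Those are the intersection windows.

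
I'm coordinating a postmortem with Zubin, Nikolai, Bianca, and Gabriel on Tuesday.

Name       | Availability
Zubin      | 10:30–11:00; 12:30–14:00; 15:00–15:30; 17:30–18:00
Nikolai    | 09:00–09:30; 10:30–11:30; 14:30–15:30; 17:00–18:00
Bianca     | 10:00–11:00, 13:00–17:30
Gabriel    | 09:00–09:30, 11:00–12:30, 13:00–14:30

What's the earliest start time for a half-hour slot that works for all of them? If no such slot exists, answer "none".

none

Zubin ∩ Nikolai: 10:30-11:00, 15:00-15:30, 17:30-18:00.
Zubin ∩ Nikolai ∩ Bianca: 10:30-11:00, 15:00-15:30.
Zubin ∩ Nikolai ∩ Bianca ∩ Gabriel: ∅.
There is no time when everyone is free.
No common window is at least 30 minutes long.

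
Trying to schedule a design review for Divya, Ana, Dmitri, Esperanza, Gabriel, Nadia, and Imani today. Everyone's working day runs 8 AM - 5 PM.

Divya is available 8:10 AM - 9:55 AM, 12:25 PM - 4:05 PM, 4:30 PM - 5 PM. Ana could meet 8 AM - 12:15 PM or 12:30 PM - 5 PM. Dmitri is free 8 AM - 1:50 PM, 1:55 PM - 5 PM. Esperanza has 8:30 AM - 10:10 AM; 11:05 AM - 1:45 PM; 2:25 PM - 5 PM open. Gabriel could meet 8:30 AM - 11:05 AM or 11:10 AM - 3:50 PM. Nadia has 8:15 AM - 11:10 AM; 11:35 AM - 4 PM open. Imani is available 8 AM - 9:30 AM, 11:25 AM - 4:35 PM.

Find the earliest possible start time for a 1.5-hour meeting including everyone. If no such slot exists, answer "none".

none

Divya ∩ Ana: 08:10-09:55, 12:30-16:05, 16:30-17:00.
Divya ∩ Ana ∩ Dmitri: 08:10-09:55, 12:30-13:50, 13:55-16:05, 16:30-17:00.
Divya ∩ Ana ∩ Dmitri ∩ Esperanza: 08:30-09:55, 12:30-13:45, 14:25-16:05, 16:30-17:00.
Divya ∩ Ana ∩ Dmitri ∩ Esperanza ∩ Gabriel: 08:30-09:55, 12:30-13:45, 14:25-15:50.
Divya ∩ Ana ∩ Dmitri ∩ Esperanza ∩ Gabriel ∩ Nadia: 08:30-09:55, 12:30-13:45, 14:25-15:50.
Divya ∩ Ana ∩ Dmitri ∩ Esperanza ∩ Gabriel ∩ Nadia ∩ Imani: 08:30-09:30, 12:30-13:45, 14:25-15:50.
No common window is at least 90 minutes long.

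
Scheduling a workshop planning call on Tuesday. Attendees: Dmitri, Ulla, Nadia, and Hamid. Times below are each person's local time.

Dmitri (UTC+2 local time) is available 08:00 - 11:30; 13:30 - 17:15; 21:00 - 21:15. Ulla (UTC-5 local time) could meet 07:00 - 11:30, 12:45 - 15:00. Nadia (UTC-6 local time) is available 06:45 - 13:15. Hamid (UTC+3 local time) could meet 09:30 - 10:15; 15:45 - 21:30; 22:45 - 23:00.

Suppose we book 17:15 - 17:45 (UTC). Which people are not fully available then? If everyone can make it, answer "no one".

Dmitri in UTC: 06:00-09:30, 11:30-15:15, 19:00-19:15 (subtract 2h to convert from UTC+2).
Ulla in UTC: 12:00-16:30, 17:45-20:00 (add 5h to convert from UTC-5).
Nadia in UTC: 12:45-19:15 (add 6h to convert from UTC-6).
Hamid in UTC: 06:30-07:15, 12:45-18:30, 19:45-20:00 (subtract 3h to convert from UTC+3).
Dmitri: not fully free for 17:15-17:45. Ulla: not fully free for 17:15-17:45. Nadia: free for 17:15-17:45. Hamid: free for 17:15-17:45.

Dmitri, Ulla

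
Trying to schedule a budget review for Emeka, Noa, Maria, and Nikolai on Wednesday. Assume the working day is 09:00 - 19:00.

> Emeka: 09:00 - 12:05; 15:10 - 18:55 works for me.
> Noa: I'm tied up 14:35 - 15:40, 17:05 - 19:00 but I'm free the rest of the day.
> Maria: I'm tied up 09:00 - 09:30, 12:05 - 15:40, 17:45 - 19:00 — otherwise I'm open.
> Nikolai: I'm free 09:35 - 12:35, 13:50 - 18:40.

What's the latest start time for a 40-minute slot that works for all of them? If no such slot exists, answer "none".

Emeka free: 09:00-12:05, 15:10-18:55.
Noa free: 09:00-14:35, 15:40-17:05 (invert busy blocks within the working day).
Maria free: 09:30-12:05, 15:40-17:45 (invert busy blocks within the working day).
Nikolai free: 09:35-12:35, 13:50-18:40.
Emeka ∩ Noa: 09:00-12:05, 15:40-17:05.
Emeka ∩ Noa ∩ Maria: 09:30-12:05, 15:40-17:05.
Emeka ∩ Noa ∩ Maria ∩ Nikolai: 09:35-12:05, 15:40-17:05.
So the common availability across everyone is 09:35-12:05, 15:40-17:05.
The last common window of at least 40 minutes is 15:40-17:05; a 40-minute meeting can start as late as 16:25 and still end by 17:05.

16:25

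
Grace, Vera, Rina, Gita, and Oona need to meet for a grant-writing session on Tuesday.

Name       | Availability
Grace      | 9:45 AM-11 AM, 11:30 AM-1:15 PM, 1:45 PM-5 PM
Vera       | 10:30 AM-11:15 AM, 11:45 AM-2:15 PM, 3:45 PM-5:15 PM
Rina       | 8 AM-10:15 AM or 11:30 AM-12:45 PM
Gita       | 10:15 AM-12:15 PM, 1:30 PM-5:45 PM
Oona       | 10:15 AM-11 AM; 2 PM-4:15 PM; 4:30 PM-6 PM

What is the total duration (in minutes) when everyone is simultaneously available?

Grace ∩ Vera: 10:30-11:00, 11:45-13:15, 13:45-14:15, 15:45-17:00.
Grace ∩ Vera ∩ Rina: 11:45-12:45.
Grace ∩ Vera ∩ Rina ∩ Gita: 11:45-12:15.
Grace ∩ Vera ∩ Rina ∩ Gita ∩ Oona: ∅.
There is no time when everyone is free.
There is no common window, so the total is 0 minutes.

0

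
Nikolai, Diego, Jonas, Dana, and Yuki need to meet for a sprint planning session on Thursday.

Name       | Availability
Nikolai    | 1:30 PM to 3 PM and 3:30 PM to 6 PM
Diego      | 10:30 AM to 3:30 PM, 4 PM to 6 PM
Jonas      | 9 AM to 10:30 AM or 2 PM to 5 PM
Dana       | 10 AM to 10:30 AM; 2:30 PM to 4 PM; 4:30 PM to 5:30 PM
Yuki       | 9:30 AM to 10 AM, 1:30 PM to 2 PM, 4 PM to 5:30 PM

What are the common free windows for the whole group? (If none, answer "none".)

Nikolai ∩ Diego: 13:30-15:00, 16:00-18:00.
Nikolai ∩ Diego ∩ Jonas: 14:00-15:00, 16:00-17:00.
Nikolai ∩ Diego ∩ Jonas ∩ Dana: 14:30-15:00, 16:30-17:00.
Nikolai ∩ Diego ∩ Jonas ∩ Dana ∩ Yuki: 16:30-17:00.
Those are the intersection windows.

16:30-17:00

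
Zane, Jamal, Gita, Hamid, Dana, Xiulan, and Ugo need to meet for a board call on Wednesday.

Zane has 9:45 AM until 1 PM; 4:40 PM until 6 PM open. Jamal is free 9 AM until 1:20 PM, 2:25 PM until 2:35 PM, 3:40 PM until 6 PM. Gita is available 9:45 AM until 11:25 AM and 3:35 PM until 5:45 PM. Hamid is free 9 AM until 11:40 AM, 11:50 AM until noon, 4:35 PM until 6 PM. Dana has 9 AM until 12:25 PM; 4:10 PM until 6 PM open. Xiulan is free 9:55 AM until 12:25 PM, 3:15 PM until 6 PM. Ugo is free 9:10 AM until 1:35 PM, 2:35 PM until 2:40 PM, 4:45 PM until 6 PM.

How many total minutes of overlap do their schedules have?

150

Zane ∩ Jamal: 09:45-13:00, 16:40-18:00.
Zane ∩ Jamal ∩ Gita: 09:45-11:25, 16:40-17:45.
Zane ∩ Jamal ∩ Gita ∩ Hamid: 09:45-11:25, 16:40-17:45.
Zane ∩ Jamal ∩ Gita ∩ Hamid ∩ Dana: 09:45-11:25, 16:40-17:45.
Zane ∩ Jamal ∩ Gita ∩ Hamid ∩ Dana ∩ Xiulan: 09:55-11:25, 16:40-17:45.
Zane ∩ Jamal ∩ Gita ∩ Hamid ∩ Dana ∩ Xiulan ∩ Ugo: 09:55-11:25, 16:45-17:45.
Summing the common windows: 90 + 60 = 150 minutes.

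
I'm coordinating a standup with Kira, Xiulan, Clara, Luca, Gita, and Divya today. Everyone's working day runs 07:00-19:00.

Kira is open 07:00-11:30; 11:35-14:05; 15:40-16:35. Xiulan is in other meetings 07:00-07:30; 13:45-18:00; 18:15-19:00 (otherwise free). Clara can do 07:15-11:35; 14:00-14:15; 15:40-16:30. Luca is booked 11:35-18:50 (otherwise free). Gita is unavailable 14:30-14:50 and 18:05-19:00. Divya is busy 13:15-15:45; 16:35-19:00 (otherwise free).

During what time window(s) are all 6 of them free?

Kira free: 07:00-11:30, 11:35-14:05, 15:40-16:35.
Xiulan free: 07:30-13:45, 18:00-18:15 (invert busy blocks within the working day).
Clara free: 07:15-11:35, 14:00-14:15, 15:40-16:30.
Luca free: 07:00-11:35, 18:50-19:00 (invert busy blocks within the working day).
Gita free: 07:00-14:30, 14:50-18:05 (invert busy blocks within the working day).
Divya free: 07:00-13:15, 15:45-16:35 (invert busy blocks within the working day).
Kira ∩ Xiulan: 07:30-11:30, 11:35-13:45.
Kira ∩ Xiulan ∩ Clara: 07:30-11:30.
Kira ∩ Xiulan ∩ Clara ∩ Luca: 07:30-11:30.
Kira ∩ Xiulan ∩ Clara ∩ Luca ∩ Gita: 07:30-11:30.
Kira ∩ Xiulan ∩ Clara ∩ Luca ∩ Gita ∩ Divya: 07:30-11:30.

07:30-11:30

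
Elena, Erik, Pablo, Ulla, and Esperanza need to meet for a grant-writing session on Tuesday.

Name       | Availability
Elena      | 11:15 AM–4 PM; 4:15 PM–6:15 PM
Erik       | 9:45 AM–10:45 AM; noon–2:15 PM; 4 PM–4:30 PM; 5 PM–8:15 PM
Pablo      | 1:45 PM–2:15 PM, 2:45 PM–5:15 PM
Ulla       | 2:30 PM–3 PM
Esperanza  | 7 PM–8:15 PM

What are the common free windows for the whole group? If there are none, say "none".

Elena ∩ Erik: 12:00-14:15, 16:15-16:30, 17:00-18:15.
Elena ∩ Erik ∩ Pablo: 13:45-14:15, 16:15-16:30, 17:00-17:15.
Elena ∩ Erik ∩ Pablo ∩ Ulla: ∅.
Elena ∩ Erik ∩ Pablo ∩ Ulla ∩ Esperanza: ∅.
There is no time when everyone is free.

none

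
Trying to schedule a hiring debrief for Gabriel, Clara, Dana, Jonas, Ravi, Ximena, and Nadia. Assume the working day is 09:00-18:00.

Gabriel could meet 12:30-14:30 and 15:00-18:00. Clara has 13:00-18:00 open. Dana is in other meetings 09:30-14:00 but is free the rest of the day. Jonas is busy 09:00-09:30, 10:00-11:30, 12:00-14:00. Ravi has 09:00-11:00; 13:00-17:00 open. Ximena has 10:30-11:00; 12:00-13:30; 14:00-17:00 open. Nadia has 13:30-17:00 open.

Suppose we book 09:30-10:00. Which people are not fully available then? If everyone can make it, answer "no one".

Gabriel free: 12:30-14:30, 15:00-18:00.
Clara free: 13:00-18:00.
Dana free: 09:00-09:30, 14:00-18:00 (invert busy blocks within the working day).
Jonas free: 09:30-10:00, 11:30-12:00, 14:00-18:00 (invert busy blocks within the working day).
Ravi free: 09:00-11:00, 13:00-17:00.
Ximena free: 10:30-11:00, 12:00-13:30, 14:00-17:00.
Nadia free: 13:30-17:00.
Gabriel: not fully free for 09:30-10:00. Clara: not fully free for 09:30-10:00. Dana: not fully free for 09:30-10:00. Jonas: free for 09:30-10:00. Ravi: free for 09:30-10:00. Ximena: not fully free for 09:30-10:00. Nadia: not fully free for 09:30-10:00.

Clara, Dana, Gabriel, Nadia, Ximena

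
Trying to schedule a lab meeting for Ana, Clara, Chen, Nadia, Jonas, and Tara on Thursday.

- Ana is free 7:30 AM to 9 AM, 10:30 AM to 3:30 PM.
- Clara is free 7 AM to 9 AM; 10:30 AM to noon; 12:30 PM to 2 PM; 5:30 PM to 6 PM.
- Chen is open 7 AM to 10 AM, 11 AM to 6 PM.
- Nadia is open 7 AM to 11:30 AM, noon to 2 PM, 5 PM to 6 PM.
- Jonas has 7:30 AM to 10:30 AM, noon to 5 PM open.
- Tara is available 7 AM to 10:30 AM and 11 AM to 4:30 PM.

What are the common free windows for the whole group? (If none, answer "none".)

Ana ∩ Clara: 07:30-09:00, 10:30-12:00, 12:30-14:00.
Ana ∩ Clara ∩ Chen: 07:30-09:00, 11:00-12:00, 12:30-14:00.
Ana ∩ Clara ∩ Chen ∩ Nadia: 07:30-09:00, 11:00-11:30, 12:30-14:00.
Ana ∩ Clara ∩ Chen ∩ Nadia ∩ Jonas: 07:30-09:00, 12:30-14:00.
Ana ∩ Clara ∩ Chen ∩ Nadia ∩ Jonas ∩ Tara: 07:30-09:00, 12:30-14:00.

07:30-09:00, 12:30-14:00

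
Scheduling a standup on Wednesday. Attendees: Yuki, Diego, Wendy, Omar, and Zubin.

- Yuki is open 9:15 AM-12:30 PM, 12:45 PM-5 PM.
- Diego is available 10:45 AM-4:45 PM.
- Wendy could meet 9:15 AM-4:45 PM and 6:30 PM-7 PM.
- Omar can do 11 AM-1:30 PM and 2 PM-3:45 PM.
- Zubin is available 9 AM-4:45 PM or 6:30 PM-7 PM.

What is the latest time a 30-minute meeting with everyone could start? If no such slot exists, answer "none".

Yuki ∩ Diego: 10:45-12:30, 12:45-16:45.
Yuki ∩ Diego ∩ Wendy: 10:45-12:30, 12:45-16:45.
Yuki ∩ Diego ∩ Wendy ∩ Omar: 11:00-12:30, 12:45-13:30, 14:00-15:45.
Yuki ∩ Diego ∩ Wendy ∩ Omar ∩ Zubin: 11:00-12:30, 12:45-13:30, 14:00-15:45.
So the common availability across everyone is 11:00-12:30, 12:45-13:30, 14:00-15:45.
The last common window of at least 30 minutes is 14:00-15:45; a 30-minute meeting can start as late as 15:15 and still end by 15:45.

15:15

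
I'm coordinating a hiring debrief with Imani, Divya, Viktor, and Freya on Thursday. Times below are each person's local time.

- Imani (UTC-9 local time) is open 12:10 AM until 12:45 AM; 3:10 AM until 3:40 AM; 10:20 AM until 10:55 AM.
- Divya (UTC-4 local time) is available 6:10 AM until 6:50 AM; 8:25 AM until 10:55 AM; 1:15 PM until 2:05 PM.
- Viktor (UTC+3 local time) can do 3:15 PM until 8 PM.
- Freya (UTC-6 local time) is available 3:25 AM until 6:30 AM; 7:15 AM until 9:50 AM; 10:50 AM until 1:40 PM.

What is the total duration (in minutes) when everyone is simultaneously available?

5

Imani in UTC: 09:10-09:45, 12:10-12:40, 19:20-19:55 (add 9h to convert from UTC-9).
Divya in UTC: 10:10-10:50, 12:25-14:55, 17:15-18:05 (add 4h to convert from UTC-4).
Viktor in UTC: 12:15-17:00 (subtract 3h to convert from UTC+3).
Freya in UTC: 09:25-12:30, 13:15-15:50, 16:50-19:40 (add 6h to convert from UTC-6).
Imani ∩ Divya: 12:25-12:40.
Imani ∩ Divya ∩ Viktor: 12:25-12:40.
Imani ∩ Divya ∩ Viktor ∩ Freya: 12:25-12:30.
That's a single block of 5 minutes.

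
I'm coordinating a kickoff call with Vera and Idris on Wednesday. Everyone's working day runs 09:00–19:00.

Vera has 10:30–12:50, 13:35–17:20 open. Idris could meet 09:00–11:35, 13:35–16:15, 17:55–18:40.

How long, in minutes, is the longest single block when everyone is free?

160

Vera ∩ Idris: 10:30-11:35, 13:35-16:15.
Those are the intersection windows.
The longest is 13:35-16:15 at 160 minutes.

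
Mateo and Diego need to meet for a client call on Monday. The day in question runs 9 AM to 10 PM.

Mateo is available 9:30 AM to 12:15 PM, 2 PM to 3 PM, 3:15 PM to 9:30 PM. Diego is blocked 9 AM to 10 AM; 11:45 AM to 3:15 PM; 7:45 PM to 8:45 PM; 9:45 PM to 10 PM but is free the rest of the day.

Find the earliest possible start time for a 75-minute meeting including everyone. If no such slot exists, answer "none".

Mateo free: 09:30-12:15, 14:00-15:00, 15:15-21:30.
Diego free: 10:00-11:45, 15:15-19:45, 20:45-21:45 (invert busy blocks within the working day).
Mateo ∩ Diego: 10:00-11:45, 15:15-19:45, 20:45-21:30.
The first common window of at least 75 minutes is 10:00-11:45, so the earliest start is 10:00.

10:00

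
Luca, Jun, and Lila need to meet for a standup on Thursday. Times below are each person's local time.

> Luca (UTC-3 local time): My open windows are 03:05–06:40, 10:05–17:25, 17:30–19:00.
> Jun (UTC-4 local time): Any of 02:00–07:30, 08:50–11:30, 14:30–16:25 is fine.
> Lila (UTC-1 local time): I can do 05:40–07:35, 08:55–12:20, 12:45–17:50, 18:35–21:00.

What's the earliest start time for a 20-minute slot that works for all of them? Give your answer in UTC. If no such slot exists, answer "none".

06:40

Luca in UTC: 06:05-09:40, 13:05-20:25, 20:30-22:00 (add 3h to convert from UTC-3).
Jun in UTC: 06:00-11:30, 12:50-15:30, 18:30-20:25 (add 4h to convert from UTC-4).
Lila in UTC: 06:40-08:35, 09:55-13:20, 13:45-18:50, 19:35-22:00 (add 1h to convert from UTC-1).
Luca ∩ Jun: 06:05-09:40, 13:05-15:30, 18:30-20:25.
Luca ∩ Jun ∩ Lila: 06:40-08:35, 13:05-13:20, 13:45-15:30, 18:30-18:50, 19:35-20:25.
The first common window of at least 20 minutes is 06:40-08:35, so the earliest start is 06:40.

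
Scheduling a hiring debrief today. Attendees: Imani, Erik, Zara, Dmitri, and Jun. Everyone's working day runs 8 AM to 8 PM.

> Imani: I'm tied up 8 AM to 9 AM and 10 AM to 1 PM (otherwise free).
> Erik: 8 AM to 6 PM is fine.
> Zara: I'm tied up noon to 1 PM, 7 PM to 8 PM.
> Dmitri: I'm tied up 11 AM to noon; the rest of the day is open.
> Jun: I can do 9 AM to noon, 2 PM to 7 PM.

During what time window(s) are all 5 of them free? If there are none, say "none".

09:00-10:00, 14:00-18:00

Imani free: 09:00-10:00, 13:00-20:00 (invert busy blocks within the working day).
Erik free: 08:00-18:00.
Zara free: 08:00-12:00, 13:00-19:00 (invert busy blocks within the working day).
Dmitri free: 08:00-11:00, 12:00-20:00 (invert busy blocks within the working day).
Jun free: 09:00-12:00, 14:00-19:00.
Imani ∩ Erik: 09:00-10:00, 13:00-18:00.
Imani ∩ Erik ∩ Zara: 09:00-10:00, 13:00-18:00.
Imani ∩ Erik ∩ Zara ∩ Dmitri: 09:00-10:00, 13:00-18:00.
Imani ∩ Erik ∩ Zara ∩ Dmitri ∩ Jun: 09:00-10:00, 14:00-18:00.
Those are the intersection windows.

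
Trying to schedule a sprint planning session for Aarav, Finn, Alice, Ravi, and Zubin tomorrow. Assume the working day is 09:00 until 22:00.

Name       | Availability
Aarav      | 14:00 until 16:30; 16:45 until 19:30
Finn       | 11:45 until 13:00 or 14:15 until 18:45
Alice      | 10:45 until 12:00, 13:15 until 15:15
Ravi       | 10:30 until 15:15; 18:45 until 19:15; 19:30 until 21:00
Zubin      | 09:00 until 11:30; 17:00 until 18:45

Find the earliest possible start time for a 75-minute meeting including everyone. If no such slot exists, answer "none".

none

Aarav ∩ Finn: 14:15-16:30, 16:45-18:45.
Aarav ∩ Finn ∩ Alice: 14:15-15:15.
Aarav ∩ Finn ∩ Alice ∩ Ravi: 14:15-15:15.
Aarav ∩ Finn ∩ Alice ∩ Ravi ∩ Zubin: ∅.
There is no time when everyone is free.
No common window is at least 75 minutes long.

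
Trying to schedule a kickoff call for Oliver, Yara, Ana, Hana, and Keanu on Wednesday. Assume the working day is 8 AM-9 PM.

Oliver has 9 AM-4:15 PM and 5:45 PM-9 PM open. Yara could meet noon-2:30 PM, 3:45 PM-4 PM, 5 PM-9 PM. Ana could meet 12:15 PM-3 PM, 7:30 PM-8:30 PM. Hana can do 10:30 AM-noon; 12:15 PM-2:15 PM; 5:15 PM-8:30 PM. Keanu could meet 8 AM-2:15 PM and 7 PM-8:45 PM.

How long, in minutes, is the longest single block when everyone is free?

Oliver ∩ Yara: 12:00-14:30, 15:45-16:00, 17:45-21:00.
Oliver ∩ Yara ∩ Ana: 12:15-14:30, 19:30-20:30.
Oliver ∩ Yara ∩ Ana ∩ Hana: 12:15-14:15, 19:30-20:30.
Oliver ∩ Yara ∩ Ana ∩ Hana ∩ Keanu: 12:15-14:15, 19:30-20:30.
The longest is 12:15-14:15 at 120 minutes.

120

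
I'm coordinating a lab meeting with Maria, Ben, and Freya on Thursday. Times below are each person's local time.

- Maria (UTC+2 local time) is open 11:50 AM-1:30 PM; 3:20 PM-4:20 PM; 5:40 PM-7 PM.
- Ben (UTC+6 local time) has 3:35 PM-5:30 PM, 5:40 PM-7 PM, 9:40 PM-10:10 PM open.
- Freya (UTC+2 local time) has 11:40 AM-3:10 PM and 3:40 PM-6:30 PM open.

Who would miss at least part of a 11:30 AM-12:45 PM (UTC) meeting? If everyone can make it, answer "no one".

Ben, Maria

Maria in UTC: 09:50-11:30, 13:20-14:20, 15:40-17:00 (subtract 2h to convert from UTC+2).
Ben in UTC: 09:35-11:30, 11:40-13:00, 15:40-16:10 (subtract 6h to convert from UTC+6).
Freya in UTC: 09:40-13:10, 13:40-16:30 (subtract 2h to convert from UTC+2).
Maria: not fully free for 11:30-12:45. Ben: not fully free for 11:30-12:45. Freya: free for 11:30-12:45.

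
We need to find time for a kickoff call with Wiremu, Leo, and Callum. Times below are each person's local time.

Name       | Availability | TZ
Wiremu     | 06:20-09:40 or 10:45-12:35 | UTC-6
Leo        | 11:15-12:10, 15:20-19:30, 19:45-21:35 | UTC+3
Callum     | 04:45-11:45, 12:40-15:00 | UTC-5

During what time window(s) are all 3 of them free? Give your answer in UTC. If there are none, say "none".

12:20-15:40, 17:40-18:35

Wiremu in UTC: 12:20-15:40, 16:45-18:35 (add 6h to convert from UTC-6).
Leo in UTC: 08:15-09:10, 12:20-16:30, 16:45-18:35 (subtract 3h to convert from UTC+3).
Callum in UTC: 09:45-16:45, 17:40-20:00 (add 5h to convert from UTC-5).
Wiremu ∩ Leo: 12:20-15:40, 16:45-18:35.
Wiremu ∩ Leo ∩ Callum: 12:20-15:40, 17:40-18:35.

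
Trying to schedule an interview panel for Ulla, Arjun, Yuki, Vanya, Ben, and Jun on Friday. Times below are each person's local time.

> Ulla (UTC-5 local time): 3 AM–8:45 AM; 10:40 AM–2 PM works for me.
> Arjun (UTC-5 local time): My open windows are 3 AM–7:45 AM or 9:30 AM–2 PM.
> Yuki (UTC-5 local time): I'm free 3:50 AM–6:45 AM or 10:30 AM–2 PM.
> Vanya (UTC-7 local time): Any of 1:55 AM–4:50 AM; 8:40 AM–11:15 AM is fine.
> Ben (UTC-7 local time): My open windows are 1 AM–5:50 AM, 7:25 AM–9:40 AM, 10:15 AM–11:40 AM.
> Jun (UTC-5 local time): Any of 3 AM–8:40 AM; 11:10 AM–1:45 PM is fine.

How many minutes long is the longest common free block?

170

Ulla in UTC: 08:00-13:45, 15:40-19:00 (add 5h to convert from UTC-5).
Arjun in UTC: 08:00-12:45, 14:30-19:00 (add 5h to convert from UTC-5).
Yuki in UTC: 08:50-11:45, 15:30-19:00 (add 5h to convert from UTC-5).
Vanya in UTC: 08:55-11:50, 15:40-18:15 (add 7h to convert from UTC-7).
Ben in UTC: 08:00-12:50, 14:25-16:40, 17:15-18:40 (add 7h to convert from UTC-7).
Jun in UTC: 08:00-13:40, 16:10-18:45 (add 5h to convert from UTC-5).
Ulla ∩ Arjun: 08:00-12:45, 15:40-19:00.
Ulla ∩ Arjun ∩ Yuki: 08:50-11:45, 15:40-19:00.
Ulla ∩ Arjun ∩ Yuki ∩ Vanya: 08:55-11:45, 15:40-18:15.
Ulla ∩ Arjun ∩ Yuki ∩ Vanya ∩ Ben: 08:55-11:45, 15:40-16:40, 17:15-18:15.
Ulla ∩ Arjun ∩ Yuki ∩ Vanya ∩ Ben ∩ Jun: 08:55-11:45, 16:10-16:40, 17:15-18:15.
The longest is 08:55-11:45 at 170 minutes.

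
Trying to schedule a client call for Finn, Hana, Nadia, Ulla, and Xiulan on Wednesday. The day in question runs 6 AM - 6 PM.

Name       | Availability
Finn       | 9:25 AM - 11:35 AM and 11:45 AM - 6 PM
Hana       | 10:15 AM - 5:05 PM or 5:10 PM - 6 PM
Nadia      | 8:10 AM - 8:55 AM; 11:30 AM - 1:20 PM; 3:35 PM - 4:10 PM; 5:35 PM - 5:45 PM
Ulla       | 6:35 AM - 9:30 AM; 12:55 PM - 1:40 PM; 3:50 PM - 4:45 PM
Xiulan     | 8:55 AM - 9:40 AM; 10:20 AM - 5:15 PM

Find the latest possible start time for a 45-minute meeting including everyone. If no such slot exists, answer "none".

Finn ∩ Hana: 10:15-11:35, 11:45-17:05, 17:10-18:00.
Finn ∩ Hana ∩ Nadia: 11:30-11:35, 11:45-13:20, 15:35-16:10, 17:35-17:45.
Finn ∩ Hana ∩ Nadia ∩ Ulla: 12:55-13:20, 15:50-16:10.
Finn ∩ Hana ∩ Nadia ∩ Ulla ∩ Xiulan: 12:55-13:20, 15:50-16:10.
No common window is at least 45 minutes long.

none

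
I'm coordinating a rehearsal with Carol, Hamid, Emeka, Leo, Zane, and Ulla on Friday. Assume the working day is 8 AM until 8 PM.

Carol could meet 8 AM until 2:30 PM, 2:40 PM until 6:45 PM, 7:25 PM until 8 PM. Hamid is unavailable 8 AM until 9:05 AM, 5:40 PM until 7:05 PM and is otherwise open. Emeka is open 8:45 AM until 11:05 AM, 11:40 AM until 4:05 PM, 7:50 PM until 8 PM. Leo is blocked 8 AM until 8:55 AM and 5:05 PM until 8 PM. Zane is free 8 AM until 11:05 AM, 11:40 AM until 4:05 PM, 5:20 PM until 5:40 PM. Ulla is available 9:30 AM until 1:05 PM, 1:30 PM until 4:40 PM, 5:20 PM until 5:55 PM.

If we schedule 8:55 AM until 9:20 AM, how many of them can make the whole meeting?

Carol free: 08:00-14:30, 14:40-18:45, 19:25-20:00.
Hamid free: 09:05-17:40, 19:05-20:00 (invert busy blocks within the working day).
Emeka free: 08:45-11:05, 11:40-16:05, 19:50-20:00.
Leo free: 08:55-17:05 (invert busy blocks within the working day).
Zane free: 08:00-11:05, 11:40-16:05, 17:20-17:40.
Ulla free: 09:30-13:05, 13:30-16:40, 17:20-17:55.
Carol, Emeka, Leo, and Zane can make the full 08:55-09:20 slot — that's 4.

4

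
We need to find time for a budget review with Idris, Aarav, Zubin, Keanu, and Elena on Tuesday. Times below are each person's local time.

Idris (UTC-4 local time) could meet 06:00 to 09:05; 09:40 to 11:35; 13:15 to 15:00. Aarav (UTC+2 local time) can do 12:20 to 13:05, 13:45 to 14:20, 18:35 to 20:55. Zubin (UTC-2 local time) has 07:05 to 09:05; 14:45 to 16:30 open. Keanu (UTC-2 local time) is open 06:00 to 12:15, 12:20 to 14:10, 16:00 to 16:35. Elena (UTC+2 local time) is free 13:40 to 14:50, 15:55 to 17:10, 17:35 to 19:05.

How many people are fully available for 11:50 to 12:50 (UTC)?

Idris in UTC: 10:00-13:05, 13:40-15:35, 17:15-19:00 (add 4h to convert from UTC-4).
Aarav in UTC: 10:20-11:05, 11:45-12:20, 16:35-18:55 (subtract 2h to convert from UTC+2).
Zubin in UTC: 09:05-11:05, 16:45-18:30 (add 2h to convert from UTC-2).
Keanu in UTC: 08:00-14:15, 14:20-16:10, 18:00-18:35 (add 2h to convert from UTC-2).
Elena in UTC: 11:40-12:50, 13:55-15:10, 15:35-17:05 (subtract 2h to convert from UTC+2).
Idris, Keanu, and Elena can make the full 11:50-12:50 slot — that's 3.

3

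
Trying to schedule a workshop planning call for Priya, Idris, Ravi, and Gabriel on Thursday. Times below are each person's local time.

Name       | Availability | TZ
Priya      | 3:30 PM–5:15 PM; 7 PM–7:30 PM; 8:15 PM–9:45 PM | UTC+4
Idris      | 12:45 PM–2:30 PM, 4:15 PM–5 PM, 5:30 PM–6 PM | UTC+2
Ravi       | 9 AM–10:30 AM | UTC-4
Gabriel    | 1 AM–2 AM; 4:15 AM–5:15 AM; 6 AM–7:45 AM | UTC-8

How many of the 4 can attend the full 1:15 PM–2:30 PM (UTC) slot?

1

Priya in UTC: 11:30-13:15, 15:00-15:30, 16:15-17:45 (subtract 4h to convert from UTC+4).
Idris in UTC: 10:45-12:30, 14:15-15:00, 15:30-16:00 (subtract 2h to convert from UTC+2).
Ravi in UTC: 13:00-14:30 (add 4h to convert from UTC-4).
Gabriel in UTC: 09:00-10:00, 12:15-13:15, 14:00-15:45 (add 8h to convert from UTC-8).
Ravi can make the full 13:15-14:30 slot — that's 1.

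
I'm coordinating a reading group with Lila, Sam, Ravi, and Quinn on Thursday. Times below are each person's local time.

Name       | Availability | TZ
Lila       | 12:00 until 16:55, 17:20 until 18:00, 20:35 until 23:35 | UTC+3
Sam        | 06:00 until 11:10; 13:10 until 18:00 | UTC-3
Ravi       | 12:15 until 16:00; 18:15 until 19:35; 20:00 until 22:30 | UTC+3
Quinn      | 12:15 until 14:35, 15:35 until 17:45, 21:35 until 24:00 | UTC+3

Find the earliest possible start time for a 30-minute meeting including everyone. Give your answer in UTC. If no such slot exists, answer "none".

Lila in UTC: 09:00-13:55, 14:20-15:00, 17:35-20:35 (subtract 3h to convert from UTC+3).
Sam in UTC: 09:00-14:10, 16:10-21:00 (add 3h to convert from UTC-3).
Ravi in UTC: 09:15-13:00, 15:15-16:35, 17:00-19:30 (subtract 3h to convert from UTC+3).
Quinn in UTC: 09:15-11:35, 12:35-14:45, 18:35-21:00 (subtract 3h to convert from UTC+3).
Lila ∩ Sam: 09:00-13:55, 17:35-20:35.
Lila ∩ Sam ∩ Ravi: 09:15-13:00, 17:35-19:30.
Lila ∩ Sam ∩ Ravi ∩ Quinn: 09:15-11:35, 12:35-13:00, 18:35-19:30.
The first common window of at least 30 minutes is 09:15-11:35, so the earliest start is 09:15.

09:15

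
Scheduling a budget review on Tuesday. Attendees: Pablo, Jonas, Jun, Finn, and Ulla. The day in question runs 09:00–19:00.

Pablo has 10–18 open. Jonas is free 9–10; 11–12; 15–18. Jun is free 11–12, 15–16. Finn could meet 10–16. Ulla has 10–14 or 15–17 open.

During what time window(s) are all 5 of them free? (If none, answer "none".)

11:00-12:00, 15:00-16:00

Pablo ∩ Jonas: 11:00-12:00, 15:00-18:00.
Pablo ∩ Jonas ∩ Jun: 11:00-12:00, 15:00-16:00.
Pablo ∩ Jonas ∩ Jun ∩ Finn: 11:00-12:00, 15:00-16:00.
Pablo ∩ Jonas ∩ Jun ∩ Finn ∩ Ulla: 11:00-12:00, 15:00-16:00.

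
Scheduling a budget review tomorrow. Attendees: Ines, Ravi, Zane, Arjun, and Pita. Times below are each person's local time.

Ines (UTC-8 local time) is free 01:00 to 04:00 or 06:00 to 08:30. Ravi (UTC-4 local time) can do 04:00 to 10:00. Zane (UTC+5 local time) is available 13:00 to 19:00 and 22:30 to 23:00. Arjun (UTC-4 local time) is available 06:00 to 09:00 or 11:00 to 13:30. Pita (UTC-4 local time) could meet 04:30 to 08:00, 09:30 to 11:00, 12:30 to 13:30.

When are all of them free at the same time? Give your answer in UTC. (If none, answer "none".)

10:00-12:00

Ines in UTC: 09:00-12:00, 14:00-16:30 (add 8h to convert from UTC-8).
Ravi in UTC: 08:00-14:00 (add 4h to convert from UTC-4).
Zane in UTC: 08:00-14:00, 17:30-18:00 (subtract 5h to convert from UTC+5).
Arjun in UTC: 10:00-13:00, 15:00-17:30 (add 4h to convert from UTC-4).
Pita in UTC: 08:30-12:00, 13:30-15:00, 16:30-17:30 (add 4h to convert from UTC-4).
Ines ∩ Ravi: 09:00-12:00.
Ines ∩ Ravi ∩ Zane: 09:00-12:00.
Ines ∩ Ravi ∩ Zane ∩ Arjun: 10:00-12:00.
Ines ∩ Ravi ∩ Zane ∩ Arjun ∩ Pita: 10:00-12:00.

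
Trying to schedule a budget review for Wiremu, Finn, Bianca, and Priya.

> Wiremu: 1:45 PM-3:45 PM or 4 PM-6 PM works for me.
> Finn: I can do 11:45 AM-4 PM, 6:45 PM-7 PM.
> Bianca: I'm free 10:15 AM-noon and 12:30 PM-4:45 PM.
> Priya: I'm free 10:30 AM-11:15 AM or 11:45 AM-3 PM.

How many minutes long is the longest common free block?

75

Wiremu ∩ Finn: 13:45-15:45.
Wiremu ∩ Finn ∩ Bianca: 13:45-15:45.
Wiremu ∩ Finn ∩ Bianca ∩ Priya: 13:45-15:00.
The longest is 13:45-15:00 at 75 minutes.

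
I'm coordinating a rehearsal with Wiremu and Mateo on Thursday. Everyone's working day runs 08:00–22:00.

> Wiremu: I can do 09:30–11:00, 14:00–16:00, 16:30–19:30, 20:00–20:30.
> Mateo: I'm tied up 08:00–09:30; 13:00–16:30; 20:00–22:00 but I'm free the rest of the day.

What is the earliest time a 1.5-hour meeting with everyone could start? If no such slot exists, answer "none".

Wiremu free: 09:30-11:00, 14:00-16:00, 16:30-19:30, 20:00-20:30.
Mateo free: 09:30-13:00, 16:30-20:00 (invert busy blocks within the working day).
Wiremu ∩ Mateo: 09:30-11:00, 16:30-19:30.
So the common availability across everyone is 09:30-11:00, 16:30-19:30.
The first common window of at least 90 minutes is 09:30-11:00, so the earliest start is 09:30.

09:30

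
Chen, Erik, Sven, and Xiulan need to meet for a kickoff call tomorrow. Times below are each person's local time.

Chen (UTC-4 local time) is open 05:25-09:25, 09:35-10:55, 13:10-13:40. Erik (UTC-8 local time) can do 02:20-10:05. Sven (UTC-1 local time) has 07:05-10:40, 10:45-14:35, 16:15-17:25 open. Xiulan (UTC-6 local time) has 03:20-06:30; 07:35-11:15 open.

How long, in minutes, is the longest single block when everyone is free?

Chen in UTC: 09:25-13:25, 13:35-14:55, 17:10-17:40 (add 4h to convert from UTC-4).
Erik in UTC: 10:20-18:05 (add 8h to convert from UTC-8).
Sven in UTC: 08:05-11:40, 11:45-15:35, 17:15-18:25 (add 1h to convert from UTC-1).
Xiulan in UTC: 09:20-12:30, 13:35-17:15 (add 6h to convert from UTC-6).
Chen ∩ Erik: 10:20-13:25, 13:35-14:55, 17:10-17:40.
Chen ∩ Erik ∩ Sven: 10:20-11:40, 11:45-13:25, 13:35-14:55, 17:15-17:40.
Chen ∩ Erik ∩ Sven ∩ Xiulan: 10:20-11:40, 11:45-12:30, 13:35-14:55.
So the common availability across everyone is 10:20-11:40, 11:45-12:30, 13:35-14:55.
The longest is 10:20-11:40 at 80 minutes.

80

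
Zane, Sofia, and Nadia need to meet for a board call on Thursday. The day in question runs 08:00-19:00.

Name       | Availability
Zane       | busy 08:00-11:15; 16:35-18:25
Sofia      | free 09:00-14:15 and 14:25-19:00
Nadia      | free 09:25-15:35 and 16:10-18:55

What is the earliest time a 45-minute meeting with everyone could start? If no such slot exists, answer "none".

11:15

Zane free: 11:15-16:35, 18:25-19:00 (invert busy blocks within the working day).
Sofia free: 09:00-14:15, 14:25-19:00.
Nadia free: 09:25-15:35, 16:10-18:55.
Zane ∩ Sofia: 11:15-14:15, 14:25-16:35, 18:25-19:00.
Zane ∩ Sofia ∩ Nadia: 11:15-14:15, 14:25-15:35, 16:10-16:35, 18:25-18:55.
The first common window of at least 45 minutes is 11:15-14:15, so the earliest start is 11:15.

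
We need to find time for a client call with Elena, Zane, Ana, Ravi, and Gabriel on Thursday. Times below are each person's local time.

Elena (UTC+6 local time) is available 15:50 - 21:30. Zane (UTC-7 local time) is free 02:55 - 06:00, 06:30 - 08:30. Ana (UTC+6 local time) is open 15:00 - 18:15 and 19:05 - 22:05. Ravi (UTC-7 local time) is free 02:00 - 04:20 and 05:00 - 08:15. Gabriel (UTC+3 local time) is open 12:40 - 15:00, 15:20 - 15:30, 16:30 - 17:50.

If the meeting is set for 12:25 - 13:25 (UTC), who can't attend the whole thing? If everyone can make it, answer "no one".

Ana, Gabriel, Zane

Elena in UTC: 09:50-15:30 (subtract 6h to convert from UTC+6).
Zane in UTC: 09:55-13:00, 13:30-15:30 (add 7h to convert from UTC-7).
Ana in UTC: 09:00-12:15, 13:05-16:05 (subtract 6h to convert from UTC+6).
Ravi in UTC: 09:00-11:20, 12:00-15:15 (add 7h to convert from UTC-7).
Gabriel in UTC: 09:40-12:00, 12:20-12:30, 13:30-14:50 (subtract 3h to convert from UTC+3).
Elena: free for 12:25-13:25. Zane: not fully free for 12:25-13:25. Ana: not fully free for 12:25-13:25. Ravi: free for 12:25-13:25. Gabriel: not fully free for 12:25-13:25.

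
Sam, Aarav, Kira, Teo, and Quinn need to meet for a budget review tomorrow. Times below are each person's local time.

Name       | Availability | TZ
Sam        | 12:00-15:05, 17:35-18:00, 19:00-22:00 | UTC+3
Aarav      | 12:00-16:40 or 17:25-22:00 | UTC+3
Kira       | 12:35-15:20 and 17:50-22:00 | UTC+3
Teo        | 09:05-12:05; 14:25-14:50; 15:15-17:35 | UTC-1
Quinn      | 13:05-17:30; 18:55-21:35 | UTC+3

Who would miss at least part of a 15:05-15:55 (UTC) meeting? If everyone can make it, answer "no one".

Quinn, Sam, Teo

Sam in UTC: 09:00-12:05, 14:35-15:00, 16:00-19:00 (subtract 3h to convert from UTC+3).
Aarav in UTC: 09:00-13:40, 14:25-19:00 (subtract 3h to convert from UTC+3).
Kira in UTC: 09:35-12:20, 14:50-19:00 (subtract 3h to convert from UTC+3).
Teo in UTC: 10:05-13:05, 15:25-15:50, 16:15-18:35 (add 1h to convert from UTC-1).
Quinn in UTC: 10:05-14:30, 15:55-18:35 (subtract 3h to convert from UTC+3).
Sam: not fully free for 15:05-15:55. Aarav: free for 15:05-15:55. Kira: free for 15:05-15:55. Teo: not fully free for 15:05-15:55. Quinn: not fully free for 15:05-15:55.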